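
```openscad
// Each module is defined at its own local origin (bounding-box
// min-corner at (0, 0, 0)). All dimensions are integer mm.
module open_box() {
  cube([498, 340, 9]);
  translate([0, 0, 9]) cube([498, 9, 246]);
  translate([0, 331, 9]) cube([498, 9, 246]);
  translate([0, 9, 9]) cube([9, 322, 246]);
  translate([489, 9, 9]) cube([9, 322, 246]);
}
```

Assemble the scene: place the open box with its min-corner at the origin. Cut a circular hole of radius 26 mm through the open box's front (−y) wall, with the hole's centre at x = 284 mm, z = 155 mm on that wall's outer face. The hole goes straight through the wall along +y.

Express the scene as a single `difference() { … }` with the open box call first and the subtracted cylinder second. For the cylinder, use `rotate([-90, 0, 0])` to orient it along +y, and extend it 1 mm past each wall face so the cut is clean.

difference() {
  open_box();
  translate([284, -1, 155]) rotate([-90, 0, 0]) cylinder(h = 11, r = 26);
}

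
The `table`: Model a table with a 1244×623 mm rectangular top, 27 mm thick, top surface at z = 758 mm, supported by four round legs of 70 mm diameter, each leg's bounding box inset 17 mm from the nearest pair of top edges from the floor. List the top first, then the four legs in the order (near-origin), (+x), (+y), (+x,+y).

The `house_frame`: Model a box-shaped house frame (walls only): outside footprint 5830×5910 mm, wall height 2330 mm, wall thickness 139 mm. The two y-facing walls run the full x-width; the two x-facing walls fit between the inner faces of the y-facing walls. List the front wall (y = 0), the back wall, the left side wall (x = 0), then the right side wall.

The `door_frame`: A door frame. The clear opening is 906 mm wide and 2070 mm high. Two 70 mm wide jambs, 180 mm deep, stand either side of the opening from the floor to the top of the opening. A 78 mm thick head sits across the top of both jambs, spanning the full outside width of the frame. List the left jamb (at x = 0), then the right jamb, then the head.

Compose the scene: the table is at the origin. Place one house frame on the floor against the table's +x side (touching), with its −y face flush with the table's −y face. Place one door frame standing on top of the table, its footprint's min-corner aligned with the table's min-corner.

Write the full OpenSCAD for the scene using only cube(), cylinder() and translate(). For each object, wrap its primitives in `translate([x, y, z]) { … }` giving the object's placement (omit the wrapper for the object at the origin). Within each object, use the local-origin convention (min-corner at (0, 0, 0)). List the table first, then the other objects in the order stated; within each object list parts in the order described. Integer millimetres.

translate([0, 0, 731]) cube([1244, 623, 27]);
translate([52, 52, 0]) cylinder(h = 731, r = 35);
translate([1192, 52, 0]) cylinder(h = 731, r = 35);
translate([52, 571, 0]) cylinder(h = 731, r = 35);
translate([1192, 571, 0]) cylinder(h = 731, r = 35);
translate([1244, 0, 0]) {
  cube([5830, 139, 2330]);
  translate([0, 5771, 0]) cube([5830, 139, 2330]);
  translate([0, 139, 0]) cube([139, 5632, 2330]);
  translate([5691, 139, 0]) cube([139, 5632, 2330]);
}
translate([0, 0, 758]) {
  cube([70, 180, 2070]);
  translate([976, 0, 0]) cube([70, 180, 2070]);
  translate([0, 0, 2070]) cube([1046, 180, 78]);
}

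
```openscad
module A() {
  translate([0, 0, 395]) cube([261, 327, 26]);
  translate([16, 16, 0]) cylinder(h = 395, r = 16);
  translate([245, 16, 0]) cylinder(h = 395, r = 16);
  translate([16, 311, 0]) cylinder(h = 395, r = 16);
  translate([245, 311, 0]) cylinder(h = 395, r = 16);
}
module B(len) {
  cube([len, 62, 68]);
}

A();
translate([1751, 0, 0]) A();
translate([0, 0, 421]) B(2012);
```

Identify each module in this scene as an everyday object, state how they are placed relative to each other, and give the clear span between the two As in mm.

Second stool starts at x = 1751; first ends at x = 261; clear span = 1751 − 261 = 1490 mm.

A is a stool. B is a beam. A beam spans the tops of two stools. The clear span between the two stools is 1490 mm.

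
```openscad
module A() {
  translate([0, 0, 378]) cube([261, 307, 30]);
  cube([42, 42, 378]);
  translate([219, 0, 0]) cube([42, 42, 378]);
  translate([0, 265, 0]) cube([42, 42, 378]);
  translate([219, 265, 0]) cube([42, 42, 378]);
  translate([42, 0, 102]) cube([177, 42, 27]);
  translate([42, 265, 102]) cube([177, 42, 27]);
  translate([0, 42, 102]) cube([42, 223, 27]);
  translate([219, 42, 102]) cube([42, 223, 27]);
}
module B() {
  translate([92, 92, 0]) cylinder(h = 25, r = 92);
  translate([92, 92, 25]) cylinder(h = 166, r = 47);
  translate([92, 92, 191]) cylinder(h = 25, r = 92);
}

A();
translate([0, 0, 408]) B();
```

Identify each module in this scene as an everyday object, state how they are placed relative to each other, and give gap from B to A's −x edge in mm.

A is a stool. B is a spool. The spool is on top of the stool. The gap from the spool to the stool's −x edge is 0 mm.

The spool's min-x is at 0; the stool's min-x is 0; gap = 0 mm.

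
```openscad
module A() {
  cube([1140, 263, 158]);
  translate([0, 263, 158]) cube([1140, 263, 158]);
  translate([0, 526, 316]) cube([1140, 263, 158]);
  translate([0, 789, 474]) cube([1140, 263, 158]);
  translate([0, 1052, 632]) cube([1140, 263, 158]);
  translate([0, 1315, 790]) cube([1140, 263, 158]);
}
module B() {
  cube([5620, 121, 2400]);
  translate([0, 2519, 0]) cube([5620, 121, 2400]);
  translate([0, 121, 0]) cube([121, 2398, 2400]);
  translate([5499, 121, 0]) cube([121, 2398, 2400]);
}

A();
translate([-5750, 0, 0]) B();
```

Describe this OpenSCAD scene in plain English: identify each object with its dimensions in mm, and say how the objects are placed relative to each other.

A is a straight staircase of 6 solid steps. Each step is 1140 mm wide (x), 263 mm deep (y, the going) and 158 mm tall (the rise). The first step rests on the floor; each subsequent step sits one going further in +y and one rise higher in +z, directly behind and above the previous step with no overlap.

B is the wall frame of a small rectangular building: four walls, each 2400 mm tall and 121 mm thick, enclosing a footprint 5620 mm (x) by 2640 mm (y) outside-to-outside, with no floor or roof. The front and back walls (the −y and +y sides) span the full width; the two side walls fit between them.

The house frame is on the floor beside the staircase on its −x side.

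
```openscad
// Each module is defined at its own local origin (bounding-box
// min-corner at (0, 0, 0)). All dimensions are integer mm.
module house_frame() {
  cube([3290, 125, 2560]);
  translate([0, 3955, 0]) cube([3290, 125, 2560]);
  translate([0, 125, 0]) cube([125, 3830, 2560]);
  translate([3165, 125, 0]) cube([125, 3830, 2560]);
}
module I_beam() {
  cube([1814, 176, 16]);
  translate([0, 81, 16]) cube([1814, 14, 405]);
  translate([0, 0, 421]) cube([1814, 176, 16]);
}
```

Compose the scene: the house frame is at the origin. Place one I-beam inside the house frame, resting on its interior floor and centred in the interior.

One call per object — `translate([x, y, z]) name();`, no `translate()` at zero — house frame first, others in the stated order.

house_frame();
translate([738, 1952, 0]) I_beam();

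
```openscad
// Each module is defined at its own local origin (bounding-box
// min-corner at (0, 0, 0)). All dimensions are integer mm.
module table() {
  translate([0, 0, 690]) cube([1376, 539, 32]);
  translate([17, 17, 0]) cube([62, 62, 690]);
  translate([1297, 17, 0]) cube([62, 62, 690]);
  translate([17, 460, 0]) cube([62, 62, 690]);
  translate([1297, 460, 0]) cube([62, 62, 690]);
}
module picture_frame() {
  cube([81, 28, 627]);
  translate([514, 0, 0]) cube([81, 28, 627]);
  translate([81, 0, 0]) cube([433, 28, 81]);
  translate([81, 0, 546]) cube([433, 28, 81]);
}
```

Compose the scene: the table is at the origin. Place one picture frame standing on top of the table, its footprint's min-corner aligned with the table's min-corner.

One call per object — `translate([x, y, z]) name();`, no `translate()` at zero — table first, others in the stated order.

table();
translate([0, 0, 722]) picture_frame();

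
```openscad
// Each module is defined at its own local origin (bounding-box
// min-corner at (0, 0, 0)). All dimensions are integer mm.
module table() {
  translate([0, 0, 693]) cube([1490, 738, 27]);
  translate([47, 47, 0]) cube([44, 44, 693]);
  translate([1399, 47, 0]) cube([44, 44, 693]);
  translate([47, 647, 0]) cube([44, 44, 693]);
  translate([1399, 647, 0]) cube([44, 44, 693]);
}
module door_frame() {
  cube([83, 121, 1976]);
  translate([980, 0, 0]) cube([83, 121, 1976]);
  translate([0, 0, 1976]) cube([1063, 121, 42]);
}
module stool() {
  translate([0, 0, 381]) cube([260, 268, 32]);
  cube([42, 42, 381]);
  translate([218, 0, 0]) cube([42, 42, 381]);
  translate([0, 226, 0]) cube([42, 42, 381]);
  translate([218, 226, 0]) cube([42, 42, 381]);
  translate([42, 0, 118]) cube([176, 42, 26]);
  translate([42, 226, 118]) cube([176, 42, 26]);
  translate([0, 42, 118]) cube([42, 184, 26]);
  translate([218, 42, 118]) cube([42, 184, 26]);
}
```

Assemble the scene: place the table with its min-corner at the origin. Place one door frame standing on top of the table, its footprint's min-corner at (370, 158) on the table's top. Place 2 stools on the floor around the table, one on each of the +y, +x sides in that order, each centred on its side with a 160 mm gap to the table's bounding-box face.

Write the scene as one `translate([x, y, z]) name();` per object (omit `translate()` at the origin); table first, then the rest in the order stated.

table();
translate([370, 158, 720]) door_frame();
translate([615, 898, 0]) stool();
translate([1650, 235, 0]) stool();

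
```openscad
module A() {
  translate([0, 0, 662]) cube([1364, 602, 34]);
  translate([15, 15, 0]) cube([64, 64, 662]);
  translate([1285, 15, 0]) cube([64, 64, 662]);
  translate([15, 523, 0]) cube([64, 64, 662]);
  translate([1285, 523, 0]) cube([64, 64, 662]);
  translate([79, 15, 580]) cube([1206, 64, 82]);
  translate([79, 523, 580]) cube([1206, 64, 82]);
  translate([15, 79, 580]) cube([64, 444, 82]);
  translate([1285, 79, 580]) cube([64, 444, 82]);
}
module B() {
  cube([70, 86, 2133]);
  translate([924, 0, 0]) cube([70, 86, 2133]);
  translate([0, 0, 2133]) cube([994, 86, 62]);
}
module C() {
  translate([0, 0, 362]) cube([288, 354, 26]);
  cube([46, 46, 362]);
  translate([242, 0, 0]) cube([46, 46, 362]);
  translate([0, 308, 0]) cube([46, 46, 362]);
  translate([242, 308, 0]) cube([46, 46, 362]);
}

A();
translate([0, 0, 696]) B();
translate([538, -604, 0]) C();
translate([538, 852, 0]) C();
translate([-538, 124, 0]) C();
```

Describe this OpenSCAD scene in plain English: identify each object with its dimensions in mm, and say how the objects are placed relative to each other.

A is a rectangular dining table. The top is 1364×602×34 mm with its upper surface at z = 696 mm. It stands on four 64×64 mm square legs, each inset 15 mm from the nearest pair of top edges, running from the floor to the underside of the top. Four apron rails, 64 mm thick and 82 mm tall, run between adjacent legs with their top edges flush with the underside of the top and their outer faces flush with the legs' outer faces.

B is a rectangular door frame: two vertical jambs of 70×86 mm section, 2133 mm tall, with a clear opening 854 mm wide between their inner faces. A header 62 mm tall and 86 mm deep lies on top of the jambs and spans the full outside width.

C is a four-legged stool. The seat is a 288×354×26 mm slab whose top surface is at z = 388 mm; four square legs, each 46×46 mm in cross-section, run from the floor (z = 0) to the underside of the seat, each flush with a corner of the seat.

The door frame is on top of the table. Three stools sit around the table at the −y, +y, −x sides.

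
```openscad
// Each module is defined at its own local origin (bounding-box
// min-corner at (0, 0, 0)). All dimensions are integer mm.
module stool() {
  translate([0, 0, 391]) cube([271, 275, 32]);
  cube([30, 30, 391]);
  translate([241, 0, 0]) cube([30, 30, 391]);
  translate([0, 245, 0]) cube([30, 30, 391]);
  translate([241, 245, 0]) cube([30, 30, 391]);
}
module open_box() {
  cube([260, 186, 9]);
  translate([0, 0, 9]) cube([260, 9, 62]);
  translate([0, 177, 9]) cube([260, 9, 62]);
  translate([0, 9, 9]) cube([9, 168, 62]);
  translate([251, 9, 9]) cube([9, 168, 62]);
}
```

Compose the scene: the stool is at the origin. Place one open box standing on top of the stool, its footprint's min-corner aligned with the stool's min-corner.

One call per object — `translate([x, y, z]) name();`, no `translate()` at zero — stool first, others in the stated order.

stool();
translate([0, 0, 423]) open_box();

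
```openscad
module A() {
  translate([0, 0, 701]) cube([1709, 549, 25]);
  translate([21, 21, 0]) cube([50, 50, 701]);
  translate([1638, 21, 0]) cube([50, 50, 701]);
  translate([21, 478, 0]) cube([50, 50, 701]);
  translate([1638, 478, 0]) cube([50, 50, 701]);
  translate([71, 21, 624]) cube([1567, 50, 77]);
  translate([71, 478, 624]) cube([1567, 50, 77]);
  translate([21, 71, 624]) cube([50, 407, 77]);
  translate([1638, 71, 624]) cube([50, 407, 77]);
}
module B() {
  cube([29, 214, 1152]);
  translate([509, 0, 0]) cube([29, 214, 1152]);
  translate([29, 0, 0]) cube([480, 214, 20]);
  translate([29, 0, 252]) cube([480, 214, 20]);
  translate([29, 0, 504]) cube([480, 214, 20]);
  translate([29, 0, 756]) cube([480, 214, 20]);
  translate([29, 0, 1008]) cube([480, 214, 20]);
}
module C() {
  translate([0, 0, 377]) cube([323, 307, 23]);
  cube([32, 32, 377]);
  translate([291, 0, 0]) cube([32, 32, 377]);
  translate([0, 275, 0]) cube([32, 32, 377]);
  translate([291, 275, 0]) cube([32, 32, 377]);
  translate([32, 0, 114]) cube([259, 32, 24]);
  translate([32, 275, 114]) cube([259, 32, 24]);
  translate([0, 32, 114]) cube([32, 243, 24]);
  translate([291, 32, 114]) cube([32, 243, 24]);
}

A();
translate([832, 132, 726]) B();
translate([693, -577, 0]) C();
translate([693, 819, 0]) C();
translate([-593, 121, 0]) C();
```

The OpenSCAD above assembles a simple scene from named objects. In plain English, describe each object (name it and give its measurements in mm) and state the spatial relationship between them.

A is a rectangular dining table. The top is 1709×549×25 mm with its upper surface at z = 726 mm. It stands on four 50×50 mm square legs, each inset 21 mm from the nearest pair of top edges, running from the floor to the underside of the top. Four apron rails, 50 mm thick and 77 mm tall, run between adjacent legs with their top edges flush with the underside of the top and their outer faces flush with the legs' outer faces.

B is an open bookshelf. Two side panels, each 29 mm thick, 214 mm deep and 1152 mm tall, stand 538 mm apart (outside-to-outside). Between them sit 5 shelves, each 20 mm thick and 214 mm deep, spanning the full gap between the sides. The bottom shelf rests on the floor (its underside at z = 0) and the clear gap between one shelf's top and the next shelf's underside is 232 mm.

C is a simple wooden stool: a rectangular seat 323 mm (x) by 307 mm (y), 23 mm thick, top face at z = 400 mm, on four square legs, each 32×32 mm in cross-section. The legs rest on z = 0, each flush with a corner of the seat. Four stretchers, 32 mm wide and 24 mm tall, connect adjacent legs with their undersides at z = 114 mm, each running between the inner faces of the legs it joins and aligned with the legs' outer faces on the other axis.

The bookshelf is on top of the table. Three stools sit around the table at the −y, +y, −x sides.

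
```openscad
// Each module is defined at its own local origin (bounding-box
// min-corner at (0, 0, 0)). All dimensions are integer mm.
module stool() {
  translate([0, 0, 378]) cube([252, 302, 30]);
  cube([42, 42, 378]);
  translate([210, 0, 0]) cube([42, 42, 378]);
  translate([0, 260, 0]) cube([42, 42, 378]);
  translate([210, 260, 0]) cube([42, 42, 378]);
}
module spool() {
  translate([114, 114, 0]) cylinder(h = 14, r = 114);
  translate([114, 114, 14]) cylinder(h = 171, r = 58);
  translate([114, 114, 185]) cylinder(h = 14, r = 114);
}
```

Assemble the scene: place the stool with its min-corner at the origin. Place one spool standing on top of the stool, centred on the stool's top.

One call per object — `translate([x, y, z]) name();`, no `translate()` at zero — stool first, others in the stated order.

stool();
translate([12, 37, 408]) spool();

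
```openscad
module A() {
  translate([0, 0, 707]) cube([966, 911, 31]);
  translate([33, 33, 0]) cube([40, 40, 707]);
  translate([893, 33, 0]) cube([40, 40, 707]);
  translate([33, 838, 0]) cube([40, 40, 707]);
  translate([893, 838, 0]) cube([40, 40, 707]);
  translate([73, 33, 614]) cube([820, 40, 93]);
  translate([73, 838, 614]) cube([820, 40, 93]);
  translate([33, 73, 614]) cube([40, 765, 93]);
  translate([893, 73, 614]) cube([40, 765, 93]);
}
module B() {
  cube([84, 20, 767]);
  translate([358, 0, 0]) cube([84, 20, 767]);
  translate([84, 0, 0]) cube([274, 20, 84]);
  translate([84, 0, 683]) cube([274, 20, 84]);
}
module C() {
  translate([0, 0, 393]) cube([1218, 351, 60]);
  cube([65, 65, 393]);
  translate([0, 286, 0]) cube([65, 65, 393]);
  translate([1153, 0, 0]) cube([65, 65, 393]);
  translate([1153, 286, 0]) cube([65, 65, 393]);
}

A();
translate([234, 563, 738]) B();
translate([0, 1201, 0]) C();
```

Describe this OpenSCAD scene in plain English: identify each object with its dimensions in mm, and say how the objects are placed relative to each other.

A is a rectangular dining table. The top is 966×911×31 mm with its upper surface at z = 738 mm. It stands on four 40×40 mm square legs, each inset 33 mm from the nearest pair of top edges, running from the floor to the underside of the top. Four apron rails, 40 mm thick and 93 mm tall, run between adjacent legs with their top edges flush with the underside of the top and their outer faces flush with the legs' outer faces.

B is a picture frame with a 274×599 mm rectangular opening (x by z) and a uniform 84 mm border on every side. Frame depth is 20 mm along y. It is built from two vertical stiles running the full outside height and two horizontal rails spanning the gap between the stiles.

C is a long wooden bench with a 1218 mm (x) × 351 mm (y) seat, 60 mm thick, its top surface 453 mm above the floor. Four 65 mm square legs at the seat corners, flush with the edges, run from z = 0 to the seat underside.

The picture frame is on top of the table. The bench is on the floor beside the table on its +y side.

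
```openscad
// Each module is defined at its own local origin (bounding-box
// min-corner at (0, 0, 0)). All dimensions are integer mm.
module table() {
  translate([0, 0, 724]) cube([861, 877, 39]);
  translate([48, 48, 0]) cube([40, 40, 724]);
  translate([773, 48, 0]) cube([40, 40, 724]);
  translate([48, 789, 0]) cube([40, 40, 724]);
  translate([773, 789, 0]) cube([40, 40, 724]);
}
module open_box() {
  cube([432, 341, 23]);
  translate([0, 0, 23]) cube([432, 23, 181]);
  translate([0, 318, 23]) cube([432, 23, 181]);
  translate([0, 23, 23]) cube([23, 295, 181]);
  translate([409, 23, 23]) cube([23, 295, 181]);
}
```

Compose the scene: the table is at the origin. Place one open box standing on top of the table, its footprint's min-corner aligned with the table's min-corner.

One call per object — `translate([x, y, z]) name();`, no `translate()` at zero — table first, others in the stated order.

table();
translate([0, 0, 763]) open_box();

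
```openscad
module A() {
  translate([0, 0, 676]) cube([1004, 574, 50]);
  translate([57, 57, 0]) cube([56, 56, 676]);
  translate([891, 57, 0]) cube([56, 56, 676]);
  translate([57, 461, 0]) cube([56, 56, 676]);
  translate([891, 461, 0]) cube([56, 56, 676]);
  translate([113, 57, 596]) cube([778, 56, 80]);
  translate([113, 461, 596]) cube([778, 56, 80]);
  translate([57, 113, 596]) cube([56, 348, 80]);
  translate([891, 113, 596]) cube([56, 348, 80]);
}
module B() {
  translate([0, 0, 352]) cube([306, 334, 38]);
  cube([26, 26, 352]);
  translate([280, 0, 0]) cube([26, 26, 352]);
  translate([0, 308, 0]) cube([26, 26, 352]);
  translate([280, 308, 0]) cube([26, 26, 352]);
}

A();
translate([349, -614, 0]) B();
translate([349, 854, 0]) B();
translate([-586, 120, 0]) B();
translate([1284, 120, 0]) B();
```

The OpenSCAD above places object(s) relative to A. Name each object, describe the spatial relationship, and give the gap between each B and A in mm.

Each stool's nearest face is 280 mm from the table's bounding box.

A is a table. B is a stool. Four stools sit around the table at the −y, +y, −x, +x sides. The gap between each stool and the table is 280 mm.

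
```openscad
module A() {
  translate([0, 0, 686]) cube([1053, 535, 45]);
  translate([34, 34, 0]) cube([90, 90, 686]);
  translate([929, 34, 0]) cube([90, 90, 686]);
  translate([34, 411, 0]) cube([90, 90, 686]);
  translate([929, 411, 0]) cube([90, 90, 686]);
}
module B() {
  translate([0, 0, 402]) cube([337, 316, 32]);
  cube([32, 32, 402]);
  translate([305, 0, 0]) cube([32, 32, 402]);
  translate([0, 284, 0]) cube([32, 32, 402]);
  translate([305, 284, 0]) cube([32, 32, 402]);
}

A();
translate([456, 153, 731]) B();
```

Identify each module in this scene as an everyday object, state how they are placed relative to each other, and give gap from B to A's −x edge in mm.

A is a table. B is a stool. The stool is on top of the table. The gap from the stool to the table's −x edge is 456 mm.

The stool's min-x is at 456; the table's min-x is 0; gap = 456 mm.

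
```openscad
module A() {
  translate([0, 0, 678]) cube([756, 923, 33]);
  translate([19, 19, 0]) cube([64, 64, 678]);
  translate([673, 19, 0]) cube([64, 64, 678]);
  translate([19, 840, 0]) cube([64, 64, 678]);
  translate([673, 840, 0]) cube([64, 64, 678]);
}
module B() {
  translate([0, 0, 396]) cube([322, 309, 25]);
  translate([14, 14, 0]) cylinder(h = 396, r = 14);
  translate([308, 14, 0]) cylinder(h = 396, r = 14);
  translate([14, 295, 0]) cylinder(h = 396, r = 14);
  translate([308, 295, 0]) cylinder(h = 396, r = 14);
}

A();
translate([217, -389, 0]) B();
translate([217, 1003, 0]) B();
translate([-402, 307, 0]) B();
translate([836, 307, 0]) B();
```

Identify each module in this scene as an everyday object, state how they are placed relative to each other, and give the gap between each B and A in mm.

A is a table. B is a stool. Four stools sit around the table at the −y, +y, −x, +x sides. The gap between each stool and the table is 80 mm.

Each stool's nearest face is 80 mm from the table's bounding box.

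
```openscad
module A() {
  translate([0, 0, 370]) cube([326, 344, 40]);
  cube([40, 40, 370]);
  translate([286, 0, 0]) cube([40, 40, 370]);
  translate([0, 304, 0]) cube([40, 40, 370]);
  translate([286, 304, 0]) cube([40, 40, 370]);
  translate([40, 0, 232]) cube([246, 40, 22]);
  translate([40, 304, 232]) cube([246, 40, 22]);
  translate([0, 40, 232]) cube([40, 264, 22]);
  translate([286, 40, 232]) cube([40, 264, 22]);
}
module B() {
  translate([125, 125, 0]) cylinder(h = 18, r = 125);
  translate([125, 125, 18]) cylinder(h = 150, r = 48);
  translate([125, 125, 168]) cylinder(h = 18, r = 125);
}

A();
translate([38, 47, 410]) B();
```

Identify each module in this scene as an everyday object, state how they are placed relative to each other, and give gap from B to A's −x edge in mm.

A is a stool. B is a spool. The spool is on top of the stool, centred. The gap from the spool to the stool's −x edge is 38 mm.

The spool's min-x is at 38; the stool's min-x is 0; gap = 38 mm.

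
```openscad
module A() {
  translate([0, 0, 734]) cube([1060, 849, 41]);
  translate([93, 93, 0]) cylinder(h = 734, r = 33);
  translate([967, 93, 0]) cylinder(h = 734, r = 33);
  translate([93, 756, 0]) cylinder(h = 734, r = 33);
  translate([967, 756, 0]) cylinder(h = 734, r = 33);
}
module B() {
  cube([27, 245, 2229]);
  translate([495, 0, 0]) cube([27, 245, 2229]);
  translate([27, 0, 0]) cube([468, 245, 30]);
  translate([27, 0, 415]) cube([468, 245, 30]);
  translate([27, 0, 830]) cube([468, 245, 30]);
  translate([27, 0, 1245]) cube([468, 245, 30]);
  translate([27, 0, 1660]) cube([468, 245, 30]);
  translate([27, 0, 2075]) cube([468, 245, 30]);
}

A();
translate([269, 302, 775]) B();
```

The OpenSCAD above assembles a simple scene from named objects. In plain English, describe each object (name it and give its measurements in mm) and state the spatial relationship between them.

A is a rectangular dining table. The top is 1060×849×41 mm with its upper surface at z = 775 mm. It stands on four round legs of 66 mm diameter, each leg's bounding box inset 60 mm from the nearest pair of top edges, running from the floor to the underside of the top.

B is an open bookshelf. Two side panels, each 27 mm thick, 245 mm deep and 2229 mm tall, stand 522 mm apart (outside-to-outside). Between them sit 6 shelves, each 30 mm thick and 245 mm deep, spanning the full gap between the sides. The bottom shelf rests on the floor (its underside at z = 0) and the clear gap between one shelf's top and the next shelf's underside is 385 mm.

The bookshelf is on top of the table, centred.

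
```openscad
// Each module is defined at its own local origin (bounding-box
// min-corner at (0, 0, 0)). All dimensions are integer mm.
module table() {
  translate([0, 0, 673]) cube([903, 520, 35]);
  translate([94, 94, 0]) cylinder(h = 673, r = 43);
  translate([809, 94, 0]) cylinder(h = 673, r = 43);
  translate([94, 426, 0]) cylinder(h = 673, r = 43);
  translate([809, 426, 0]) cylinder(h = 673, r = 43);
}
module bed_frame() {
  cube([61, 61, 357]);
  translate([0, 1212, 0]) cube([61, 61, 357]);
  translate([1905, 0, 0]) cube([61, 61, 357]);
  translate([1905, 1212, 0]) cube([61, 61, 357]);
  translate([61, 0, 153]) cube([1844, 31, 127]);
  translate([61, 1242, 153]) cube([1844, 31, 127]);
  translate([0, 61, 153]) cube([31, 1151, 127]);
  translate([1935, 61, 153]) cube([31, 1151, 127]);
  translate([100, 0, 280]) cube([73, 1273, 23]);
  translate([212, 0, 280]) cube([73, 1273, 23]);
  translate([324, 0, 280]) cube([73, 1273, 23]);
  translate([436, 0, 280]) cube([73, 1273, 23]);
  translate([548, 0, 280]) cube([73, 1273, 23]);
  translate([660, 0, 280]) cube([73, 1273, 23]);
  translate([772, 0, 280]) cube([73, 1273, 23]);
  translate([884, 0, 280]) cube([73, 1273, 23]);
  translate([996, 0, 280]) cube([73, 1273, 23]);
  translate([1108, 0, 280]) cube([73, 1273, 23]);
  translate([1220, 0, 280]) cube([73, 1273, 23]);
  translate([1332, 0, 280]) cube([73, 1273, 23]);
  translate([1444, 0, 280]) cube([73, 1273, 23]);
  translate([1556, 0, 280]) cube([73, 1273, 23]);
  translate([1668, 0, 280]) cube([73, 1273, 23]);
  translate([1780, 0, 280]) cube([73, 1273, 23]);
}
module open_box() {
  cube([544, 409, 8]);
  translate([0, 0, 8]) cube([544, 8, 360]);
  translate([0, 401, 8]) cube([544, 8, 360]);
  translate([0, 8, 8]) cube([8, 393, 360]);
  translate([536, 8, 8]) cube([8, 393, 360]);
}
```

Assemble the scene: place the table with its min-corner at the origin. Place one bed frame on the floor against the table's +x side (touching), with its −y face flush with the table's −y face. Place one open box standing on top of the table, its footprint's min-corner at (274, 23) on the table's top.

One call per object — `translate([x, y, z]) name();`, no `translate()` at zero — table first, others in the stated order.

table();
translate([903, 0, 0]) bed_frame();
translate([274, 23, 708]) open_box();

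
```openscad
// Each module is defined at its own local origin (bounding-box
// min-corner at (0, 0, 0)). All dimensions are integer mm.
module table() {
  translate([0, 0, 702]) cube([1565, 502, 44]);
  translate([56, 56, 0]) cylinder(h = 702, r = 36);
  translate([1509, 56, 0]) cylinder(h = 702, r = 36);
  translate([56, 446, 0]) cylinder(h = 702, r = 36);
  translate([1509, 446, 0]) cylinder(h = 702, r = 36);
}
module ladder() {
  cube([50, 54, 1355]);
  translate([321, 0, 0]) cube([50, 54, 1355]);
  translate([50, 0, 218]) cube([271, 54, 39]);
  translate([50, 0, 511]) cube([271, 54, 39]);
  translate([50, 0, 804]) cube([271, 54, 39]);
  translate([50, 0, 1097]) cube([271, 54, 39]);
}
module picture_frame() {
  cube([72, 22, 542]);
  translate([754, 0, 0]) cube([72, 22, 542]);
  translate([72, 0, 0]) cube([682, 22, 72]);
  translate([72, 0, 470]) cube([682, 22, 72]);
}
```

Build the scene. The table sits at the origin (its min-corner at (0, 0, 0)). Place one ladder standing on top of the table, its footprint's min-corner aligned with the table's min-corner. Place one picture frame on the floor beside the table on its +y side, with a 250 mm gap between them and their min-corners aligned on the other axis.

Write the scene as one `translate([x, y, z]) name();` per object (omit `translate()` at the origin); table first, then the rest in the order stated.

table();
translate([0, 0, 746]) ladder();
translate([0, 752, 0]) picture_frame();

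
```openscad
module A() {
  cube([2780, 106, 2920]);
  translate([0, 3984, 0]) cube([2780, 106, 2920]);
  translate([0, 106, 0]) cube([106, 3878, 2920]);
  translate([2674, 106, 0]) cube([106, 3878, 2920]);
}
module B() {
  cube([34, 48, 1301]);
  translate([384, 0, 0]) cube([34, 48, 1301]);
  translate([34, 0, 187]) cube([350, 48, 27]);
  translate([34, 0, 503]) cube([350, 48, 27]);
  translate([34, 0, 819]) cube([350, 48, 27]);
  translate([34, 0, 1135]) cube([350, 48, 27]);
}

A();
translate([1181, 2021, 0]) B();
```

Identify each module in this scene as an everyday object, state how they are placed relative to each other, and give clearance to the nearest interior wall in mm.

A is a house frame. B is a ladder. The ladder sits inside the house frame, centred. The clearance to the nearest interior wall is 1075 mm.

Clearances: x = 1075, y = 1915; minimum 1075 mm.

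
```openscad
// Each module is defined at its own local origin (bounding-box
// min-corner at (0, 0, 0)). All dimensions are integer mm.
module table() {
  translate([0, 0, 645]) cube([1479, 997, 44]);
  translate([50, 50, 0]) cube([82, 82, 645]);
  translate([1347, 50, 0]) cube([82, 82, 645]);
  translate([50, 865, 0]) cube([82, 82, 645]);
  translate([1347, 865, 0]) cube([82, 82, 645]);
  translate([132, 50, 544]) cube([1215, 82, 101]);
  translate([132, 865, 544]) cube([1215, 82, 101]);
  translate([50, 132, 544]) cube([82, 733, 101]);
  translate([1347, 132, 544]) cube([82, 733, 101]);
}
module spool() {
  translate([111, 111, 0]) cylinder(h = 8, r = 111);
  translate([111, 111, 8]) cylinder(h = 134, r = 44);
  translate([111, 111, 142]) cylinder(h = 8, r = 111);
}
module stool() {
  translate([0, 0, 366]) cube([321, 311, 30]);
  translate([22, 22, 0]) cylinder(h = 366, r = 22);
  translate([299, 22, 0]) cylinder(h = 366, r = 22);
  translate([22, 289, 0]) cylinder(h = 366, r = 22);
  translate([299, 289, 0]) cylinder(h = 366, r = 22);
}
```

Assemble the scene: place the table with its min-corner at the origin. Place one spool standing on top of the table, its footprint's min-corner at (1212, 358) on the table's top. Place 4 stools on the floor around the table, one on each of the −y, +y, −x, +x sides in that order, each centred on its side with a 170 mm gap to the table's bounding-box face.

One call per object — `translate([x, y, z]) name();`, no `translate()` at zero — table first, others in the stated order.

table();
translate([1212, 358, 689]) spool();
translate([579, -481, 0]) stool();
translate([579, 1167, 0]) stool();
translate([-491, 343, 0]) stool();
translate([1649, 343, 0]) stool();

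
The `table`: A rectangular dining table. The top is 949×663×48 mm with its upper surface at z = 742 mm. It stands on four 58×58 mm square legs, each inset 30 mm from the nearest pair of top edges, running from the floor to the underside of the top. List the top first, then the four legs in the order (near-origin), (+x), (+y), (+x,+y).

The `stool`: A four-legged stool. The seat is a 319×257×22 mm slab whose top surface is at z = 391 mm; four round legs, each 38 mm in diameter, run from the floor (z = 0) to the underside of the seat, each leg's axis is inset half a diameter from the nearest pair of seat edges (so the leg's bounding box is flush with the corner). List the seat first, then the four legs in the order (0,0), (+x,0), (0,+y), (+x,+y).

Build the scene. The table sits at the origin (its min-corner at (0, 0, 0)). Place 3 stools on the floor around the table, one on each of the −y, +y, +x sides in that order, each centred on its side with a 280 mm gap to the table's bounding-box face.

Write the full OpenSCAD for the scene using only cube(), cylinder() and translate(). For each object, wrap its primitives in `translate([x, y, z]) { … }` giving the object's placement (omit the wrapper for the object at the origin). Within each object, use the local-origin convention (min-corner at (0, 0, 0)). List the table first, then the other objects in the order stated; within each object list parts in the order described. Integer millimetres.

translate([0, 0, 694]) cube([949, 663, 48]);
translate([30, 30, 0]) cube([58, 58, 694]);
translate([861, 30, 0]) cube([58, 58, 694]);
translate([30, 575, 0]) cube([58, 58, 694]);
translate([861, 575, 0]) cube([58, 58, 694]);
translate([315, -537, 0]) {
  translate([0, 0, 369]) cube([319, 257, 22]);
  translate([19, 19, 0]) cylinder(h = 369, r = 19);
  translate([300, 19, 0]) cylinder(h = 369, r = 19);
  translate([19, 238, 0]) cylinder(h = 369, r = 19);
  translate([300, 238, 0]) cylinder(h = 369, r = 19);
}
translate([315, 943, 0]) {
  translate([0, 0, 369]) cube([319, 257, 22]);
  translate([19, 19, 0]) cylinder(h = 369, r = 19);
  translate([300, 19, 0]) cylinder(h = 369, r = 19);
  translate([19, 238, 0]) cylinder(h = 369, r = 19);
  translate([300, 238, 0]) cylinder(h = 369, r = 19);
}
translate([1229, 203, 0]) {
  translate([0, 0, 369]) cube([319, 257, 22]);
  translate([19, 19, 0]) cylinder(h = 369, r = 19);
  translate([300, 19, 0]) cylinder(h = 369, r = 19);
  translate([19, 238, 0]) cylinder(h = 369, r = 19);
  translate([300, 238, 0]) cylinder(h = 369, r = 19);
}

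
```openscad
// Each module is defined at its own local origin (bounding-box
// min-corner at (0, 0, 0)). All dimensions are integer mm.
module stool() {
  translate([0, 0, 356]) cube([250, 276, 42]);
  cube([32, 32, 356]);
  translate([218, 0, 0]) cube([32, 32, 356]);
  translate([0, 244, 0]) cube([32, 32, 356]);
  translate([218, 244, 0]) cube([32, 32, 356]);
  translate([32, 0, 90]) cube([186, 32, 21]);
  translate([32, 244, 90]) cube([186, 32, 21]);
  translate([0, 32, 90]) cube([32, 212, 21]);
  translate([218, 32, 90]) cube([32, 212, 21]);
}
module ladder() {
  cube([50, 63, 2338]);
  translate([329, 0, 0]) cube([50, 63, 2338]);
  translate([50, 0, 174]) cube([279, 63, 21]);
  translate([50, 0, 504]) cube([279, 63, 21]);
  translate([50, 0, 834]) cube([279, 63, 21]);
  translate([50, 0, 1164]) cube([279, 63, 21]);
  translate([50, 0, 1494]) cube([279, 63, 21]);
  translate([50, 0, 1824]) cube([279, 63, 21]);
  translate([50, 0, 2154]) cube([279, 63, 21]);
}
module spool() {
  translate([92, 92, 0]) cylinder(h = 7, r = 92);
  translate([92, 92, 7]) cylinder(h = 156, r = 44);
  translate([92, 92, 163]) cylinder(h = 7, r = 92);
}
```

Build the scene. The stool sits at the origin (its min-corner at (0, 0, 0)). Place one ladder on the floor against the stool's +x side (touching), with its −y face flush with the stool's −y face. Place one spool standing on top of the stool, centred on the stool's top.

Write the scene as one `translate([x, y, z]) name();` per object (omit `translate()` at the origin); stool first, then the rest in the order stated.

stool();
translate([250, 0, 0]) ladder();
translate([33, 46, 398]) spool();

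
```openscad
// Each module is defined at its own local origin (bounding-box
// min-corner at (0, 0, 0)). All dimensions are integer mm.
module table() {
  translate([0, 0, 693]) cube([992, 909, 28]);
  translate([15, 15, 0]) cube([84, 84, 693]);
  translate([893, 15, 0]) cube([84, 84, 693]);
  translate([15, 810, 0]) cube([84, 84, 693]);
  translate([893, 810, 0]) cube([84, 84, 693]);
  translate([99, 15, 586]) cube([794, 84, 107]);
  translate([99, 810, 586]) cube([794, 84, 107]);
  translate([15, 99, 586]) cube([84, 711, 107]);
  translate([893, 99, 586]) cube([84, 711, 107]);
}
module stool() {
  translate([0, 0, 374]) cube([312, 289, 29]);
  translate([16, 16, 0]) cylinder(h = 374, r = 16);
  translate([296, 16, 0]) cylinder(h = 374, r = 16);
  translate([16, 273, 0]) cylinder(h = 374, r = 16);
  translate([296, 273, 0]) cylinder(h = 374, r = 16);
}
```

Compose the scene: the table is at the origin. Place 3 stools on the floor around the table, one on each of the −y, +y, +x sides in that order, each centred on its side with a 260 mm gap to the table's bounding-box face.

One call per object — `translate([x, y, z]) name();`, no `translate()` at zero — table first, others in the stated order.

table();
translate([340, -549, 0]) stool();
translate([340, 1169, 0]) stool();
translate([1252, 310, 0]) stool();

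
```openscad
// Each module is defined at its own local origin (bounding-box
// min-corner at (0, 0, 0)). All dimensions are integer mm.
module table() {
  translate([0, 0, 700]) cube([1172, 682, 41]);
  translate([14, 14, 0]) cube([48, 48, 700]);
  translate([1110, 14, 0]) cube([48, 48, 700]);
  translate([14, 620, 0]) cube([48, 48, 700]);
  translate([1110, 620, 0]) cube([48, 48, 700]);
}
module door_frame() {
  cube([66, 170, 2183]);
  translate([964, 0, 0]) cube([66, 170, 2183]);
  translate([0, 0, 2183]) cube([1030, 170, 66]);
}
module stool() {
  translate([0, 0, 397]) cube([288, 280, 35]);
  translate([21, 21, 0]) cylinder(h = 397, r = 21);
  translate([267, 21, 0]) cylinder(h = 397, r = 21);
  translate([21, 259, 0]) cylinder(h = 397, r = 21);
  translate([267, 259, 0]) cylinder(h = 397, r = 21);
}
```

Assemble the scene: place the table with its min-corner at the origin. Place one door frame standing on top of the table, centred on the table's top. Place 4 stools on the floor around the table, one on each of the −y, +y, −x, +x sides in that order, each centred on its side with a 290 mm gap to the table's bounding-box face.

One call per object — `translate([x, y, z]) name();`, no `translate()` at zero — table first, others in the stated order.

table();
translate([71, 256, 741]) door_frame();
translate([442, -570, 0]) stool();
translate([442, 972, 0]) stool();
translate([-578, 201, 0]) stool();
translate([1462, 201, 0]) stool();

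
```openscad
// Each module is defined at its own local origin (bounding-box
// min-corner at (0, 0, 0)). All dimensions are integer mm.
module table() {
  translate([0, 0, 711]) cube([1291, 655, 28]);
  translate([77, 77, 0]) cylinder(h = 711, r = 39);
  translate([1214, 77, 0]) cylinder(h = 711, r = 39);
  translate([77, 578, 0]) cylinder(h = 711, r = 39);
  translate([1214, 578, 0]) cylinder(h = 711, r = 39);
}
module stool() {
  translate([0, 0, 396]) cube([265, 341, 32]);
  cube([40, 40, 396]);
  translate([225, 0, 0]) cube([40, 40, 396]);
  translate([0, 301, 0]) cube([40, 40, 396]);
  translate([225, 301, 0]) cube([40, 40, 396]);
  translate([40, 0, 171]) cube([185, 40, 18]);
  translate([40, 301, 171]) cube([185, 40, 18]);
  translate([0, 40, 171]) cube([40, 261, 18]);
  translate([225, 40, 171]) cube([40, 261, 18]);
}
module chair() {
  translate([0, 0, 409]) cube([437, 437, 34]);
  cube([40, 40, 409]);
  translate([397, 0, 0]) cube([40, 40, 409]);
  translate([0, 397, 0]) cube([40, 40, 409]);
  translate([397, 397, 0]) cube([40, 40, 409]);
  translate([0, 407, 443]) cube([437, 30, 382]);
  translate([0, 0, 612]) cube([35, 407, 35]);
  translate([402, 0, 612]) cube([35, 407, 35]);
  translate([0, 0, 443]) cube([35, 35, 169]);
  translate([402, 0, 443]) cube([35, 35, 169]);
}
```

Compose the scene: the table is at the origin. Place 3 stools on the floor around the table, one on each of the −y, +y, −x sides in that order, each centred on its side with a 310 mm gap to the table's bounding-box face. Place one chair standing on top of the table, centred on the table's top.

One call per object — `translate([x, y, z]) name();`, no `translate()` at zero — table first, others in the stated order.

table();
translate([513, -651, 0]) stool();
translate([513, 965, 0]) stool();
translate([-575, 157, 0]) stool();
translate([427, 109, 739]) chair();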